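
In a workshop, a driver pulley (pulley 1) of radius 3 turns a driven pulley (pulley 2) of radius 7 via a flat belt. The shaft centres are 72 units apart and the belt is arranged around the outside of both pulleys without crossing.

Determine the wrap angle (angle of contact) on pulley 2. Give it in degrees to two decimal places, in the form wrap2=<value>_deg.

open belt: β = asin((r2−r1)/C) = asin(4/72) = 3.1847°
wrap1 = π − 2β = 173.6305°
wrap2 = π + 2β = 186.3695°

wrap2=186.37_deg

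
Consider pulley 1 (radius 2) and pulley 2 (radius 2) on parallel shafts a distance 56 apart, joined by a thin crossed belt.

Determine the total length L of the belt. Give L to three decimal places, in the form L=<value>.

crossed belt: β = asin((r1+r2)/C) = asin(4/56) = 4.0960°
wrap1 = wrap2 = π + 2β = 188.1921°
tangent length = C·cosβ = 55.8570
L = (r1+r2)·wrap + 2·C·cosβ = 4·3.2846 + 2·55.8570 = 124.8522

L=124.852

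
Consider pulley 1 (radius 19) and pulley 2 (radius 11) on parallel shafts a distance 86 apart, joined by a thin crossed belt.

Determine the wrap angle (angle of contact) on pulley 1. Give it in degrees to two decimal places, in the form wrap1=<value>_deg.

crossed belt: β = asin((r1+r2)/C) = asin(30/86) = 20.4162°
wrap1 = wrap2 = π + 2β = 220.8324°

wrap1=220.83_deg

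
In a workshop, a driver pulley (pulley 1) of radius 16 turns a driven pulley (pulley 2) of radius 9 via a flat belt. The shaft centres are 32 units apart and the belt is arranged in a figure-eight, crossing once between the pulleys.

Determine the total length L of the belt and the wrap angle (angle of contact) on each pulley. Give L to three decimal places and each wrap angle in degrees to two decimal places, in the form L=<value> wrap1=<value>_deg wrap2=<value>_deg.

crossed belt: β = asin((r1+r2)/C) = asin(25/32) = 51.3752°
wrap1 = wrap2 = π + 2β = 282.7503°
tangent length = C·cosβ = 19.9750
L = (r1+r2)·wrap + 2·C·cosβ = 25·4.9349 + 2·19.9750 = 163.3231

L=163.323 wrap1=282.75_deg wrap2=282.75_deg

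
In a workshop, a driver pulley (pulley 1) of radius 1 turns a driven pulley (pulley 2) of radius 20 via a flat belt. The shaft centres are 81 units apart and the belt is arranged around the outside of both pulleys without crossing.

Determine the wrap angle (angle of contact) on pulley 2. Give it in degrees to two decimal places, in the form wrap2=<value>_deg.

open belt: β = asin((r2−r1)/C) = asin(19/81) = 13.5662°
wrap1 = π − 2β = 152.8677°
wrap2 = π + 2β = 207.1323°

wrap2=207.13_deg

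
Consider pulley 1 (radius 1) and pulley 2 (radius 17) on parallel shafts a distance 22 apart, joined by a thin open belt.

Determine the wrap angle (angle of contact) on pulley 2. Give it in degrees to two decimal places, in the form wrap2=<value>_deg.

open belt: β = asin((r2−r1)/C) = asin(16/22) = 46.6582°
wrap1 = π − 2β = 86.6835°
wrap2 = π + 2β = 273.3165°

wrap2=273.32_deg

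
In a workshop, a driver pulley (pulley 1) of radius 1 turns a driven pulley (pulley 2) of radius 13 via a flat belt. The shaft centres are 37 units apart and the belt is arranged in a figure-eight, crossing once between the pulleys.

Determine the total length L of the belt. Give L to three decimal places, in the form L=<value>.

crossed belt: β = asin((r1+r2)/C) = asin(14/37) = 22.2333°
wrap1 = wrap2 = π + 2β = 224.4665°
tangent length = C·cosβ = 34.2491
L = (r1+r2)·wrap + 2·C·cosβ = 14·3.9177 + 2·34.2491 = 123.3457

L=123.346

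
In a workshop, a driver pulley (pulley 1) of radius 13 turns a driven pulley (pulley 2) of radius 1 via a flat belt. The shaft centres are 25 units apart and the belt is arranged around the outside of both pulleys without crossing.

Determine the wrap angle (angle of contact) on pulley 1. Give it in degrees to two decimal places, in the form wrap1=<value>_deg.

wrap1=237.37_deg

open belt: β = asin((r2−r1)/C) = asin(-12/25) = -28.6854°
wrap1 = π − 2β = 237.3708°
wrap2 = π + 2β = 122.6292°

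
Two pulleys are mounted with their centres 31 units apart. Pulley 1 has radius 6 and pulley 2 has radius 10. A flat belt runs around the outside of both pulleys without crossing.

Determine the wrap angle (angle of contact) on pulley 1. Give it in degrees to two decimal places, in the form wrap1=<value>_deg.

wrap1=165.17_deg

open belt: β = asin((r2−r1)/C) = asin(4/31) = 7.4137°
wrap1 = π − 2β = 165.1727°
wrap2 = π + 2β = 194.8273°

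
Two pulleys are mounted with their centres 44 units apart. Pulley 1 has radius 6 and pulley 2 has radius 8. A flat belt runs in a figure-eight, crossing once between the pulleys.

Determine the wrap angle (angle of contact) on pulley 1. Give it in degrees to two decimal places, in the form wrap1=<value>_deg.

wrap1=217.11_deg

crossed belt: β = asin((r1+r2)/C) = asin(14/44) = 18.5530°
wrap1 = wrap2 = π + 2β = 217.1060°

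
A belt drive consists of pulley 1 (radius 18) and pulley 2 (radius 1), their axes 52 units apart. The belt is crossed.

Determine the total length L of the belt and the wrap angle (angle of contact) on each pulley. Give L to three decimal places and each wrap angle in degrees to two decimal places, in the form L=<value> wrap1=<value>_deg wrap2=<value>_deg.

L=170.713 wrap1=222.86_deg wrap2=222.86_deg

crossed belt: β = asin((r1+r2)/C) = asin(19/52) = 21.4313°
wrap1 = wrap2 = π + 2β = 222.8625°
tangent length = C·cosβ = 48.4045
L = (r1+r2)·wrap + 2·C·cosβ = 19·3.8897 + 2·48.4045 = 170.7131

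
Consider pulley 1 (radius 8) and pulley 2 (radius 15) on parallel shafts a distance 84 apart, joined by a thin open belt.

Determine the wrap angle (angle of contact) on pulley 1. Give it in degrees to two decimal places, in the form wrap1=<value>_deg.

wrap1=170.44_deg

open belt: β = asin((r2−r1)/C) = asin(7/84) = 4.7802°
wrap1 = π − 2β = 170.4396°
wrap2 = π + 2β = 189.5604°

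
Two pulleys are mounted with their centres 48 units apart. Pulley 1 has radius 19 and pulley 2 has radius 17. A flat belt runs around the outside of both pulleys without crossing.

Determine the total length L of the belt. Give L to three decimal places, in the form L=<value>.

L=209.181

open belt: β = asin((r2−r1)/C) = asin(-2/48) = -2.3880°
wrap1 = π − 2β = 184.7760°
wrap2 = π + 2β = 175.2240°
tangent length = C·cosβ = 47.9583
L = r1·wrap1 + r2·wrap2 + 2·C·cosβ = 19·3.2250 + 17·3.0582 + 2·47.9583 = 209.1807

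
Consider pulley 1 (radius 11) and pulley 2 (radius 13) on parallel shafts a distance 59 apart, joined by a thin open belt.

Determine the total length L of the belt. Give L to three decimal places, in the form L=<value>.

open belt: β = asin((r2−r1)/C) = asin(2/59) = 1.9426°
wrap1 = π − 2β = 176.1148°
wrap2 = π + 2β = 183.8852°
tangent length = C·cosβ = 58.9661
L = r1·wrap1 + r2·wrap2 + 2·C·cosβ = 11·3.0738 + 13·3.2094 + 2·58.9661 = 193.4660

L=193.466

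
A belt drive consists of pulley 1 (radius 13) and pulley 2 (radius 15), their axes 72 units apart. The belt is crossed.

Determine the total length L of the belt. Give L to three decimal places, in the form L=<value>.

L=242.997

crossed belt: β = asin((r1+r2)/C) = asin(28/72) = 22.8854°
wrap1 = wrap2 = π + 2β = 225.7708°
tangent length = C·cosβ = 66.3325
L = (r1+r2)·wrap + 2·C·cosβ = 28·3.9404 + 2·66.3325 = 242.9974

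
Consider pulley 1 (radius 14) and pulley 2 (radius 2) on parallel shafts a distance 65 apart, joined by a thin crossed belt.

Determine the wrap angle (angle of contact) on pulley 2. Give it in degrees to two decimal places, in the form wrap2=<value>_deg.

crossed belt: β = asin((r1+r2)/C) = asin(16/65) = 14.2500°
wrap1 = wrap2 = π + 2β = 208.5001°

wrap2=208.50_deg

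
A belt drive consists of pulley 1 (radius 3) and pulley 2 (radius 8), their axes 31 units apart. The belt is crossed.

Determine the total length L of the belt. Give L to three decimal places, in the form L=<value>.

crossed belt: β = asin((r1+r2)/C) = asin(11/31) = 20.7836°
wrap1 = wrap2 = π + 2β = 221.5671°
tangent length = C·cosβ = 28.9828
L = (r1+r2)·wrap + 2·C·cosβ = 11·3.8671 + 2·28.9828 = 100.5033

L=100.503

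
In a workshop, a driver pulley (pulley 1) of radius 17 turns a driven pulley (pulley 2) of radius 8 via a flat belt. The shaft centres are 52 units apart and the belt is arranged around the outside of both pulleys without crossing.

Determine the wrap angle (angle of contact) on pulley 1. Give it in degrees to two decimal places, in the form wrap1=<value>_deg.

wrap1=199.93_deg

open belt: β = asin((r2−r1)/C) = asin(-9/52) = -9.9668°
wrap1 = π − 2β = 199.9335°
wrap2 = π + 2β = 160.0665°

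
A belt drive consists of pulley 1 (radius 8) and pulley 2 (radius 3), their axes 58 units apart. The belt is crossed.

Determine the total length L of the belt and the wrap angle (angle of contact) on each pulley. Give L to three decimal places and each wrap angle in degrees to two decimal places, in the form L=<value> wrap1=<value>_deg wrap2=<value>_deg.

crossed belt: β = asin((r1+r2)/C) = asin(11/58) = 10.9327°
wrap1 = wrap2 = π + 2β = 201.8653°
tangent length = C·cosβ = 56.9473
L = (r1+r2)·wrap + 2·C·cosβ = 11·3.5232 + 2·56.9473 = 152.6500

L=152.650 wrap1=201.87_deg wrap2=201.87_deg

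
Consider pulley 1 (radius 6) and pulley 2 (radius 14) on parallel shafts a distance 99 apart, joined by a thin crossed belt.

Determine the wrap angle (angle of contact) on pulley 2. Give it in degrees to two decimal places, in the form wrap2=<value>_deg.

wrap2=203.31_deg

crossed belt: β = asin((r1+r2)/C) = asin(20/99) = 11.6551°
wrap1 = wrap2 = π + 2β = 203.3102°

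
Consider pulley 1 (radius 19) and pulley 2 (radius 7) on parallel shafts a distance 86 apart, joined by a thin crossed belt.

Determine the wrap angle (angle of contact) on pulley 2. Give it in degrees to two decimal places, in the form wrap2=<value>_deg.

wrap2=215.19_deg

crossed belt: β = asin((r1+r2)/C) = asin(26/86) = 17.5973°
wrap1 = wrap2 = π + 2β = 215.1947°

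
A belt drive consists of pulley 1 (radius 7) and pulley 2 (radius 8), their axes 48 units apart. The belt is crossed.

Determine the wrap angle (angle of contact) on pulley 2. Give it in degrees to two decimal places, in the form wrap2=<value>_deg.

crossed belt: β = asin((r1+r2)/C) = asin(15/48) = 18.2100°
wrap1 = wrap2 = π + 2β = 216.4199°

wrap2=216.42_deg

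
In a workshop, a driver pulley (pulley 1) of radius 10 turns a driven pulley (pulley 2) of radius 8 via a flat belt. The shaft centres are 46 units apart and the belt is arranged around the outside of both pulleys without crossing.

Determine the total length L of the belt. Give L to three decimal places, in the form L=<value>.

L=148.636

open belt: β = asin((r2−r1)/C) = asin(-2/46) = -2.4919°
wrap1 = π − 2β = 184.9838°
wrap2 = π + 2β = 175.0162°
tangent length = C·cosβ = 45.9565
L = r1·wrap1 + r2·wrap2 + 2·C·cosβ = 10·3.2286 + 8·3.0546 + 2·45.9565 = 148.6356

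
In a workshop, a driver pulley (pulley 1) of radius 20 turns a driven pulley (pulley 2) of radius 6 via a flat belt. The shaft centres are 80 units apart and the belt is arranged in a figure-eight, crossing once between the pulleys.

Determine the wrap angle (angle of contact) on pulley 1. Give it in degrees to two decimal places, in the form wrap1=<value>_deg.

wrap1=217.93_deg

crossed belt: β = asin((r1+r2)/C) = asin(26/80) = 18.9656°
wrap1 = wrap2 = π + 2β = 217.9311°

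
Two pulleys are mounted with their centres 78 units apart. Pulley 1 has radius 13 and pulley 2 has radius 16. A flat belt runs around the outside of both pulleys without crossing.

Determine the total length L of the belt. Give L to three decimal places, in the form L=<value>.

L=247.222

open belt: β = asin((r2−r1)/C) = asin(3/78) = 2.2042°
wrap1 = π − 2β = 175.5915°
wrap2 = π + 2β = 184.4085°
tangent length = C·cosβ = 77.9423
L = r1·wrap1 + r2·wrap2 + 2·C·cosβ = 13·3.0647 + 16·3.2185 + 2·77.9423 = 247.2216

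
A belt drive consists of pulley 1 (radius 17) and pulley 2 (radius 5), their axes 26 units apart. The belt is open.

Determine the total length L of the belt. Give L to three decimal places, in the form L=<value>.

L=126.759

open belt: β = asin((r2−r1)/C) = asin(-12/26) = -27.4864°
wrap1 = π − 2β = 234.9729°
wrap2 = π + 2β = 125.0271°
tangent length = C·cosβ = 23.0651
L = r1·wrap1 + r2·wrap2 + 2·C·cosβ = 17·4.1010 + 5·2.1821 + 2·23.0651 = 126.7588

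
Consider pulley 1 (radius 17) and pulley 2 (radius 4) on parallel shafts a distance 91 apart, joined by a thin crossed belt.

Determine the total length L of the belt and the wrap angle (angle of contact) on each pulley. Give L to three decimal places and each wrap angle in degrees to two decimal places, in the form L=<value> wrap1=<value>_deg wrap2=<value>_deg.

L=252.841 wrap1=206.68_deg wrap2=206.68_deg

crossed belt: β = asin((r1+r2)/C) = asin(21/91) = 13.3424°
wrap1 = wrap2 = π + 2β = 206.6847°
tangent length = C·cosβ = 88.5438
L = (r1+r2)·wrap + 2·C·cosβ = 21·3.6073 + 2·88.5438 = 252.8415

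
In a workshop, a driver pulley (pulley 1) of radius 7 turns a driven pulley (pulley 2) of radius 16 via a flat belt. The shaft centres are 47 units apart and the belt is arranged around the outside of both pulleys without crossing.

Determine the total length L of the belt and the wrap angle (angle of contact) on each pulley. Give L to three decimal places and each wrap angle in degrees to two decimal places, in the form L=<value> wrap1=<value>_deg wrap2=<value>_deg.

L=167.985 wrap1=157.92_deg wrap2=202.08_deg

open belt: β = asin((r2−r1)/C) = asin(9/47) = 11.0397°
wrap1 = π − 2β = 157.9206°
wrap2 = π + 2β = 202.0794°
tangent length = C·cosβ = 46.1303
L = r1·wrap1 + r2·wrap2 + 2·C·cosβ = 7·2.7562 + 16·3.5270 + 2·46.1303 = 167.9854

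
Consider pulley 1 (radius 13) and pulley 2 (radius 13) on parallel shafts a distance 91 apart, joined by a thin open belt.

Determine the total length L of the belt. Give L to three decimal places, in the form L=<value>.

open belt: β = asin((r2−r1)/C) = asin(0/91) = 0.0000°
wrap1 = π − 2β = 180.0000°
wrap2 = π + 2β = 180.0000°
tangent length = C·cosβ = 91.0000
L = r1·wrap1 + r2·wrap2 + 2·C·cosβ = 13·3.1416 + 13·3.1416 + 2·91.0000 = 263.6814

L=263.681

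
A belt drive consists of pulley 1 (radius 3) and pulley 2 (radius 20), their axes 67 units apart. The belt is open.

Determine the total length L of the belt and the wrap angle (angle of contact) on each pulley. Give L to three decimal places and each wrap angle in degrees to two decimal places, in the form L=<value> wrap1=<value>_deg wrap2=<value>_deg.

L=210.594 wrap1=150.60_deg wrap2=209.40_deg

open belt: β = asin((r2−r1)/C) = asin(17/67) = 14.6984°
wrap1 = π − 2β = 150.6032°
wrap2 = π + 2β = 209.3968°
tangent length = C·cosβ = 64.8074
L = r1·wrap1 + r2·wrap2 + 2·C·cosβ = 3·2.6285 + 20·3.6547 + 2·64.8074 = 210.5937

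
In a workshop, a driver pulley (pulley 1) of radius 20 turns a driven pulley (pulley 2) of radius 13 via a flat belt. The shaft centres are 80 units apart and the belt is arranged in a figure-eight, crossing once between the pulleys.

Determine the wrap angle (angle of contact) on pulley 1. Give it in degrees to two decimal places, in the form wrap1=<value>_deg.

wrap1=228.72_deg

crossed belt: β = asin((r1+r2)/C) = asin(33/80) = 24.3620°
wrap1 = wrap2 = π + 2β = 228.7240°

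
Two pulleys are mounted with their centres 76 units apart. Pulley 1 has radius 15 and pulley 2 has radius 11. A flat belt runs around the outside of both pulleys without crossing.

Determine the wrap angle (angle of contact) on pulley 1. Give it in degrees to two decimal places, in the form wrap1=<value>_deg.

open belt: β = asin((r2−r1)/C) = asin(-4/76) = -3.0170°
wrap1 = π − 2β = 186.0339°
wrap2 = π + 2β = 173.9661°

wrap1=186.03_deg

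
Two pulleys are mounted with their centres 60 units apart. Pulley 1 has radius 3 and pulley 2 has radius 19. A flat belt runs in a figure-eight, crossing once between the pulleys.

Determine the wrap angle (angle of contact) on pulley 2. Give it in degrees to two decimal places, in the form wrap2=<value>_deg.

wrap2=223.02_deg

crossed belt: β = asin((r1+r2)/C) = asin(22/60) = 21.5102°
wrap1 = wrap2 = π + 2β = 223.0204°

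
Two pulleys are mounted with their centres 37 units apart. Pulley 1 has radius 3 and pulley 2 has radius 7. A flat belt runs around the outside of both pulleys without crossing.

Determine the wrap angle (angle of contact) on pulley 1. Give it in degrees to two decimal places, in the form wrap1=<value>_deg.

wrap1=167.59_deg

open belt: β = asin((r2−r1)/C) = asin(4/37) = 6.2063°
wrap1 = π − 2β = 167.5875°
wrap2 = π + 2β = 192.4125°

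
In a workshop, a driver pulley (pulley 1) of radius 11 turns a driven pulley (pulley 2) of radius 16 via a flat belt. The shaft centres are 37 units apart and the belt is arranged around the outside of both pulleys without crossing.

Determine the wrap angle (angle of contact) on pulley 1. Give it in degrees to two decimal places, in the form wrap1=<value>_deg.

open belt: β = asin((r2−r1)/C) = asin(5/37) = 7.7664°
wrap1 = π − 2β = 164.4671°
wrap2 = π + 2β = 195.5329°

wrap1=164.47_deg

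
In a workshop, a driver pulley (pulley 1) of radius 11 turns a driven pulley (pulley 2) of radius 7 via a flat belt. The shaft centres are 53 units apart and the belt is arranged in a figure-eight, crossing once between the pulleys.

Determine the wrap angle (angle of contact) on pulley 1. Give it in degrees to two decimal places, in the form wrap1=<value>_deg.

wrap1=219.71_deg

crossed belt: β = asin((r1+r2)/C) = asin(18/53) = 19.8539°
wrap1 = wrap2 = π + 2β = 219.7078°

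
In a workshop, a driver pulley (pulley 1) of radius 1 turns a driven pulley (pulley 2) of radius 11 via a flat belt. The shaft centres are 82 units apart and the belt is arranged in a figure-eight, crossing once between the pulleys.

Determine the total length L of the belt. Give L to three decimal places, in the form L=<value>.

crossed belt: β = asin((r1+r2)/C) = asin(12/82) = 8.4150°
wrap1 = wrap2 = π + 2β = 196.8299°
tangent length = C·cosβ = 81.1172
L = (r1+r2)·wrap + 2·C·cosβ = 12·3.4353 + 2·81.1172 = 203.4584

L=203.458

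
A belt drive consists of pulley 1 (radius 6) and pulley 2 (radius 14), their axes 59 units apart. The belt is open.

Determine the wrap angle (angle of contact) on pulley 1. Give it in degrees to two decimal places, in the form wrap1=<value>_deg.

open belt: β = asin((r2−r1)/C) = asin(8/59) = 7.7929°
wrap1 = π − 2β = 164.4142°
wrap2 = π + 2β = 195.5858°

wrap1=164.41_deg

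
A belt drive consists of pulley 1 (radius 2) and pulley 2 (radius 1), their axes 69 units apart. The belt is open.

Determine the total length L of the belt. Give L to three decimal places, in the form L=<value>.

open belt: β = asin((r2−r1)/C) = asin(-1/69) = -0.8304°
wrap1 = π − 2β = 181.6608°
wrap2 = π + 2β = 178.3392°
tangent length = C·cosβ = 68.9928
L = r1·wrap1 + r2·wrap2 + 2·C·cosβ = 2·3.1706 + 1·3.1126 + 2·68.9928 = 147.4393

L=147.439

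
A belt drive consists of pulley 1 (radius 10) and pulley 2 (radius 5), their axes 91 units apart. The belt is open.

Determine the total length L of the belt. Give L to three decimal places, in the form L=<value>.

open belt: β = asin((r2−r1)/C) = asin(-5/91) = -3.1497°
wrap1 = π − 2β = 186.2994°
wrap2 = π + 2β = 173.7006°
tangent length = C·cosβ = 90.8625
L = r1·wrap1 + r2·wrap2 + 2·C·cosβ = 10·3.2515 + 5·3.0316 + 2·90.8625 = 229.3987

L=229.399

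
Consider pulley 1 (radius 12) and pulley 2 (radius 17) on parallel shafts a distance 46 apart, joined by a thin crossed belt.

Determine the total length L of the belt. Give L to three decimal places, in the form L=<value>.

crossed belt: β = asin((r1+r2)/C) = asin(29/46) = 39.0822°
wrap1 = wrap2 = π + 2β = 258.1644°
tangent length = C·cosβ = 35.7071
L = (r1+r2)·wrap + 2·C·cosβ = 29·4.5058 + 2·35.7071 = 202.0830

L=202.083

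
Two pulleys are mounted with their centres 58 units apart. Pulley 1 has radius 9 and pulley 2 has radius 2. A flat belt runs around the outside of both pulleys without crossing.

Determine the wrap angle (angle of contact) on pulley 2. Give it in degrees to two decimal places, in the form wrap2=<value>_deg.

open belt: β = asin((r2−r1)/C) = asin(-7/58) = -6.9319°
wrap1 = π − 2β = 193.8638°
wrap2 = π + 2β = 166.1362°

wrap2=166.14_deg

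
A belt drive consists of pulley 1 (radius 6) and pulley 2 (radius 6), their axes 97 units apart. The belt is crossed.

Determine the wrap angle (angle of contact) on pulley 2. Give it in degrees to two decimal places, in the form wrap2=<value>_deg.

crossed belt: β = asin((r1+r2)/C) = asin(12/97) = 7.1063°
wrap1 = wrap2 = π + 2β = 194.2127°

wrap2=194.21_deg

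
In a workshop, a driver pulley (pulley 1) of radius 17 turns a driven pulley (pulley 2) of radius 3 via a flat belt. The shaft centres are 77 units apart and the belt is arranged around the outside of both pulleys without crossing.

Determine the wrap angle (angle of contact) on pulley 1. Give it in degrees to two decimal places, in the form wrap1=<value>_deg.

open belt: β = asin((r2−r1)/C) = asin(-14/77) = -10.4757°
wrap1 = π − 2β = 200.9514°
wrap2 = π + 2β = 159.0486°

wrap1=200.95_deg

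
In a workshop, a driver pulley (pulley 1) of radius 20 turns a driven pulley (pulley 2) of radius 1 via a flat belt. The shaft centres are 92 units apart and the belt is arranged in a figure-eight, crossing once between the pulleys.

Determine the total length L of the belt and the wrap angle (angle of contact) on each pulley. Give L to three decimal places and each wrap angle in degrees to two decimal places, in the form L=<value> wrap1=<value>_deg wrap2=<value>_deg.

crossed belt: β = asin((r1+r2)/C) = asin(21/92) = 13.1947°
wrap1 = wrap2 = π + 2β = 206.3894°
tangent length = C·cosβ = 89.5712
L = (r1+r2)·wrap + 2·C·cosβ = 21·3.6022 + 2·89.5712 = 254.7881

L=254.788 wrap1=206.39_deg wrap2=206.39_deg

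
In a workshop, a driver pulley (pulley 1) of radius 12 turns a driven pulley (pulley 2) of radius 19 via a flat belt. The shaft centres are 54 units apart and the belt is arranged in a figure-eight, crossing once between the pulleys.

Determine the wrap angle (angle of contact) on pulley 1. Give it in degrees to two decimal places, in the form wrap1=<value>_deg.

crossed belt: β = asin((r1+r2)/C) = asin(31/54) = 35.0348°
wrap1 = wrap2 = π + 2β = 250.0696°

wrap1=250.07_deg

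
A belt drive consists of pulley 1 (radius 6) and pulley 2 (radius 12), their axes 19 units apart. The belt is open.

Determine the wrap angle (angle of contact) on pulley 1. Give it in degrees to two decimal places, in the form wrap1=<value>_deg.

open belt: β = asin((r2−r1)/C) = asin(6/19) = 18.4085°
wrap1 = π − 2β = 143.1830°
wrap2 = π + 2β = 216.8170°

wrap1=143.18_deg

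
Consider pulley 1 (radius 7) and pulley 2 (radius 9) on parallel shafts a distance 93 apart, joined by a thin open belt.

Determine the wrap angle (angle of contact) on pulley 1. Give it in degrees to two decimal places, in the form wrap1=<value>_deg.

wrap1=177.54_deg

open belt: β = asin((r2−r1)/C) = asin(2/93) = 1.2323°
wrap1 = π − 2β = 177.5355°
wrap2 = π + 2β = 182.4645°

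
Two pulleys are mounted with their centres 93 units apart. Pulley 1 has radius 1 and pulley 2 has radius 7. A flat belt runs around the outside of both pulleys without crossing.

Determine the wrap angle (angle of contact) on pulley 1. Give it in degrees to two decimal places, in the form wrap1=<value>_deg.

wrap1=172.60_deg

open belt: β = asin((r2−r1)/C) = asin(6/93) = 3.6991°
wrap1 = π − 2β = 172.6019°
wrap2 = π + 2β = 187.3981°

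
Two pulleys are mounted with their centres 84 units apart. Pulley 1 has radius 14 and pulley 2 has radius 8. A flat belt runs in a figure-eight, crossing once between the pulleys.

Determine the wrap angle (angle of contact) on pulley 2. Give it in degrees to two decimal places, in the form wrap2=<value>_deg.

wrap2=210.37_deg

crossed belt: β = asin((r1+r2)/C) = asin(22/84) = 15.1831°
wrap1 = wrap2 = π + 2β = 210.3662°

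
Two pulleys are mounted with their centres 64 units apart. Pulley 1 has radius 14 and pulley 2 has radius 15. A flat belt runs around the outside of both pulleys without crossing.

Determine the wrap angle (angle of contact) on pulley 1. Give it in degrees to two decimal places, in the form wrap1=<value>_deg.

wrap1=178.21_deg

open belt: β = asin((r2−r1)/C) = asin(1/64) = 0.8953°
wrap1 = π − 2β = 178.2094°
wrap2 = π + 2β = 181.7906°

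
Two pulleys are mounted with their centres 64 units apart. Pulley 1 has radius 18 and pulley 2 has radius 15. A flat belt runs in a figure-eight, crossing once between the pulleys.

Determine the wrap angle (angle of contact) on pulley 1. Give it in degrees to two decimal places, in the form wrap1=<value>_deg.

crossed belt: β = asin((r1+r2)/C) = asin(33/64) = 31.0392°
wrap1 = wrap2 = π + 2β = 242.0785°

wrap1=242.08_deg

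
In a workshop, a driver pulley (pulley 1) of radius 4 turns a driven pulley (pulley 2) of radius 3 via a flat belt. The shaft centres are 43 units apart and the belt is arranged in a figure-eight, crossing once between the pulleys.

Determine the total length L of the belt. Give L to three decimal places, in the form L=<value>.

crossed belt: β = asin((r1+r2)/C) = asin(7/43) = 9.3689°
wrap1 = wrap2 = π + 2β = 198.7378°
tangent length = C·cosβ = 42.4264
L = (r1+r2)·wrap + 2·C·cosβ = 7·3.4686 + 2·42.4264 = 109.1332

L=109.133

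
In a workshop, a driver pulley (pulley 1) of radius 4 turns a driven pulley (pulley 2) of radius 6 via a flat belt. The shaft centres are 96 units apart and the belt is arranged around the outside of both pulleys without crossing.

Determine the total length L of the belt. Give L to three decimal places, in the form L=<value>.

open belt: β = asin((r2−r1)/C) = asin(2/96) = 1.1937°
wrap1 = π − 2β = 177.6125°
wrap2 = π + 2β = 182.3875°
tangent length = C·cosβ = 95.9792
L = r1·wrap1 + r2·wrap2 + 2·C·cosβ = 4·3.0999 + 6·3.1833 + 2·95.9792 = 223.4576

L=223.458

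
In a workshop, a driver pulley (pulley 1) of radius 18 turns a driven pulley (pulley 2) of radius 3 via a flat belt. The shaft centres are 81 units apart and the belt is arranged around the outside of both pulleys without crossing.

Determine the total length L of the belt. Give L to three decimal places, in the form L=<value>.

open belt: β = asin((r2−r1)/C) = asin(-15/81) = -10.6719°
wrap1 = π − 2β = 201.3439°
wrap2 = π + 2β = 158.6561°
tangent length = C·cosβ = 79.5990
L = r1·wrap1 + r2·wrap2 + 2·C·cosβ = 18·3.5141 + 3·2.7691 + 2·79.5990 = 230.7592

L=230.759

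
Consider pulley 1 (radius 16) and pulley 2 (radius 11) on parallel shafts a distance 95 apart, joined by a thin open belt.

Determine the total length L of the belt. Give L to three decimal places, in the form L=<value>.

L=275.086

open belt: β = asin((r2−r1)/C) = asin(-5/95) = -3.0170°
wrap1 = π − 2β = 186.0339°
wrap2 = π + 2β = 173.9661°
tangent length = C·cosβ = 94.8683
L = r1·wrap1 + r2·wrap2 + 2·C·cosβ = 16·3.2469 + 11·3.0363 + 2·94.8683 = 275.0862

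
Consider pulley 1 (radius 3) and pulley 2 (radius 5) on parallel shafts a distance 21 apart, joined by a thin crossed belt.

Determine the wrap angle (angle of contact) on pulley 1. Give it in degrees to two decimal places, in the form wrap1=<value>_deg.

crossed belt: β = asin((r1+r2)/C) = asin(8/21) = 22.3927°
wrap1 = wrap2 = π + 2β = 224.7854°

wrap1=224.79_deg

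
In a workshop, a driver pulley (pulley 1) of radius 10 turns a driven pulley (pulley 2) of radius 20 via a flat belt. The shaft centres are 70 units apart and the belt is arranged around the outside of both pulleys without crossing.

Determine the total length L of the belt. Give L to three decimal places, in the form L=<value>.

open belt: β = asin((r2−r1)/C) = asin(10/70) = 8.2132°
wrap1 = π − 2β = 163.5736°
wrap2 = π + 2β = 196.4264°
tangent length = C·cosβ = 69.2820
L = r1·wrap1 + r2·wrap2 + 2·C·cosβ = 10·2.8549 + 20·3.4283 + 2·69.2820 = 235.6788

L=235.679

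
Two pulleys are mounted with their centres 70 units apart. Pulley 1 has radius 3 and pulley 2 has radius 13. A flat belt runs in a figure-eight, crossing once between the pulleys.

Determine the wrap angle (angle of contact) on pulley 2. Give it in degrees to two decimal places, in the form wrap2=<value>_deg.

wrap2=206.43_deg

crossed belt: β = asin((r1+r2)/C) = asin(16/70) = 13.2130°
wrap1 = wrap2 = π + 2β = 206.4260°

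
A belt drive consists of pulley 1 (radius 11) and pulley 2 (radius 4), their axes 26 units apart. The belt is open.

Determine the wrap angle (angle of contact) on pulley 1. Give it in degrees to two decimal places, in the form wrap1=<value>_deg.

wrap1=211.24_deg

open belt: β = asin((r2−r1)/C) = asin(-7/26) = -15.6185°
wrap1 = π − 2β = 211.2370°
wrap2 = π + 2β = 148.7630°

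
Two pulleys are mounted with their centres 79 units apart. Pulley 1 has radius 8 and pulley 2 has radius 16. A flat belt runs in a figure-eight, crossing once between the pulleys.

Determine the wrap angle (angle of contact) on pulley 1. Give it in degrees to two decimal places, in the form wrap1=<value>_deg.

wrap1=215.37_deg

crossed belt: β = asin((r1+r2)/C) = asin(24/79) = 17.6858°
wrap1 = wrap2 = π + 2β = 215.3717°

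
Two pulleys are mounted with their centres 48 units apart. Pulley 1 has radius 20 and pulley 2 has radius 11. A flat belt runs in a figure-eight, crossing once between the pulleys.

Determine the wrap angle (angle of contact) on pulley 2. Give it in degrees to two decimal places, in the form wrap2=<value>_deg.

crossed belt: β = asin((r1+r2)/C) = asin(31/48) = 40.2282°
wrap1 = wrap2 = π + 2β = 260.4564°

wrap2=260.46_deg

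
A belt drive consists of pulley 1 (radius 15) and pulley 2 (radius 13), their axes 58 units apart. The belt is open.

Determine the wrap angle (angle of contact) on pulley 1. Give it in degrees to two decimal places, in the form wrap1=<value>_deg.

wrap1=183.95_deg

open belt: β = asin((r2−r1)/C) = asin(-2/58) = -1.9761°
wrap1 = π − 2β = 183.9522°
wrap2 = π + 2β = 176.0478°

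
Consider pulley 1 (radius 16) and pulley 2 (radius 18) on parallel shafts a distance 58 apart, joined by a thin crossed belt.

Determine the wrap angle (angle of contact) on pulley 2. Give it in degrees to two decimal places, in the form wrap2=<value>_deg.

crossed belt: β = asin((r1+r2)/C) = asin(34/58) = 35.8883°
wrap1 = wrap2 = π + 2β = 251.7766°

wrap2=251.78_deg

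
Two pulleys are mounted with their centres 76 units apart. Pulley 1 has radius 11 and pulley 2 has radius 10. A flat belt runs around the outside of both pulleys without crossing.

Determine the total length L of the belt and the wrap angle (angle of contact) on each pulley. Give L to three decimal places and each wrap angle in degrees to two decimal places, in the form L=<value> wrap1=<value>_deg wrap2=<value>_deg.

open belt: β = asin((r2−r1)/C) = asin(-1/76) = -0.7539°
wrap1 = π − 2β = 181.5078°
wrap2 = π + 2β = 178.4922°
tangent length = C·cosβ = 75.9934
L = r1·wrap1 + r2·wrap2 + 2·C·cosβ = 11·3.1679 + 10·3.1153 + 2·75.9934 = 217.9866

L=217.987 wrap1=181.51_deg wrap2=178.49_deg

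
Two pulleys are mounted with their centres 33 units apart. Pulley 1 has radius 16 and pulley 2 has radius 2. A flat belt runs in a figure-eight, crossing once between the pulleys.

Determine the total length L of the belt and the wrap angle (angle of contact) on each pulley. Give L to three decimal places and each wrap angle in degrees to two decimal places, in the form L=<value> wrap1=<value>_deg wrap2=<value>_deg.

L=132.635 wrap1=246.11_deg wrap2=246.11_deg

crossed belt: β = asin((r1+r2)/C) = asin(18/33) = 33.0557°
wrap1 = wrap2 = π + 2β = 246.1115°
tangent length = C·cosβ = 27.6586
L = (r1+r2)·wrap + 2·C·cosβ = 18·4.2955 + 2·27.6586 = 132.6355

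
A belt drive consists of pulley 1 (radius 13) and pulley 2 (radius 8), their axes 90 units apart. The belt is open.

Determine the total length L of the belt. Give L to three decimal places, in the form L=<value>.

L=246.251

open belt: β = asin((r2−r1)/C) = asin(-5/90) = -3.1847°
wrap1 = π − 2β = 186.3695°
wrap2 = π + 2β = 173.6305°
tangent length = C·cosβ = 89.8610
L = r1·wrap1 + r2·wrap2 + 2·C·cosβ = 13·3.2528 + 8·3.0304 + 2·89.8610 = 246.2513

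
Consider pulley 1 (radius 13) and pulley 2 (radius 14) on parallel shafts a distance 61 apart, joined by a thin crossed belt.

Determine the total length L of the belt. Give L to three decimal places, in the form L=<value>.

L=218.982

crossed belt: β = asin((r1+r2)/C) = asin(27/61) = 26.2714°
wrap1 = wrap2 = π + 2β = 232.5427°
tangent length = C·cosβ = 54.6992
L = (r1+r2)·wrap + 2·C·cosβ = 27·4.0586 + 2·54.6992 = 218.9815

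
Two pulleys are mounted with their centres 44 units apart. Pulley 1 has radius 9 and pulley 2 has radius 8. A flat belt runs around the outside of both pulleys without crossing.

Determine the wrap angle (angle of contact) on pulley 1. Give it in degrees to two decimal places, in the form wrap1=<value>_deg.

open belt: β = asin((r2−r1)/C) = asin(-1/44) = -1.3023°
wrap1 = π − 2β = 182.6046°
wrap2 = π + 2β = 177.3954°

wrap1=182.60_deg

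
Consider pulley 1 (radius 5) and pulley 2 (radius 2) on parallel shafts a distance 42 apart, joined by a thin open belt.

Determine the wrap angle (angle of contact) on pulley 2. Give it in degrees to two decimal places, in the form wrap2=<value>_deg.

wrap2=171.81_deg

open belt: β = asin((r2−r1)/C) = asin(-3/42) = -4.0960°
wrap1 = π − 2β = 188.1921°
wrap2 = π + 2β = 171.8079°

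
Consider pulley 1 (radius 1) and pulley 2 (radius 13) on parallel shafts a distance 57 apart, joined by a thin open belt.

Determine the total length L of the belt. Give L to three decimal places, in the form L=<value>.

open belt: β = asin((r2−r1)/C) = asin(12/57) = 12.1532°
wrap1 = π − 2β = 155.6936°
wrap2 = π + 2β = 204.3064°
tangent length = C·cosβ = 55.7225
L = r1·wrap1 + r2·wrap2 + 2·C·cosβ = 1·2.7174 + 13·3.5658 + 2·55.7225 = 160.5181

L=160.518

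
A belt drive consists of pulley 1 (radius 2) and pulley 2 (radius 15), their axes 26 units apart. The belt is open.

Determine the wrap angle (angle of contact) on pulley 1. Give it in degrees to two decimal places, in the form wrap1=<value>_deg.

wrap1=120.00_deg

open belt: β = asin((r2−r1)/C) = asin(13/26) = 30.0000°
wrap1 = π − 2β = 120.0000°
wrap2 = π + 2β = 240.0000°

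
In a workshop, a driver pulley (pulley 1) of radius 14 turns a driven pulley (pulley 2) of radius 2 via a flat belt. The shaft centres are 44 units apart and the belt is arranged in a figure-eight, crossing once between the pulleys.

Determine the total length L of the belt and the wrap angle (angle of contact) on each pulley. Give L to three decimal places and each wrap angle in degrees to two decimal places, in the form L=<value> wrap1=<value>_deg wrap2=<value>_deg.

crossed belt: β = asin((r1+r2)/C) = asin(16/44) = 21.3237°
wrap1 = wrap2 = π + 2β = 222.6474°
tangent length = C·cosβ = 40.9878
L = (r1+r2)·wrap + 2·C·cosβ = 16·3.8859 + 2·40.9878 = 144.1505

L=144.150 wrap1=222.65_deg wrap2=222.65_deg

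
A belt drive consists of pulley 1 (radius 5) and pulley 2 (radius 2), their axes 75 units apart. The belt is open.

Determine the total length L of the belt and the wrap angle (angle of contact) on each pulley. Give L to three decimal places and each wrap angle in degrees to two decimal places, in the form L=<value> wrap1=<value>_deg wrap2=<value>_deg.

open belt: β = asin((r2−r1)/C) = asin(-3/75) = -2.2924°
wrap1 = π − 2β = 184.5849°
wrap2 = π + 2β = 175.4151°
tangent length = C·cosβ = 74.9400
L = r1·wrap1 + r2·wrap2 + 2·C·cosβ = 5·3.2216 + 2·3.0616 + 2·74.9400 = 172.1112

L=172.111 wrap1=184.58_deg wrap2=175.42_deg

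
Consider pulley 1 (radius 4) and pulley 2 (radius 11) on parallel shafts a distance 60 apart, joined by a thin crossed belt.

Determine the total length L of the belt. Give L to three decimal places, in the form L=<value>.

crossed belt: β = asin((r1+r2)/C) = asin(15/60) = 14.4775°
wrap1 = wrap2 = π + 2β = 208.9550°
tangent length = C·cosβ = 58.0948
L = (r1+r2)·wrap + 2·C·cosβ = 15·3.6470 + 2·58.0948 = 170.8938

L=170.894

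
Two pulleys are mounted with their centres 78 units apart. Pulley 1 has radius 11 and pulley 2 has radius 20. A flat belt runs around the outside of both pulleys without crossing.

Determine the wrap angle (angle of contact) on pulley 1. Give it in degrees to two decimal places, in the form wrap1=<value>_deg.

wrap1=166.75_deg

open belt: β = asin((r2−r1)/C) = asin(9/78) = 6.6258°
wrap1 = π − 2β = 166.7484°
wrap2 = π + 2β = 193.2516°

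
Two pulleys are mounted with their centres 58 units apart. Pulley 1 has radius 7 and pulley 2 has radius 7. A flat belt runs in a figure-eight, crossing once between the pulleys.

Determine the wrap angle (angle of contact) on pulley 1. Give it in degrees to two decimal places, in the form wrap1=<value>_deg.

crossed belt: β = asin((r1+r2)/C) = asin(14/58) = 13.9680°
wrap1 = wrap2 = π + 2β = 207.9359°

wrap1=207.94_deg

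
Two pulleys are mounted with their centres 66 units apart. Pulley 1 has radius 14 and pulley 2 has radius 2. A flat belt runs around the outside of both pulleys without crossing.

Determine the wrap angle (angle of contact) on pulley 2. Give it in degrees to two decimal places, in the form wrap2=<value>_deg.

open belt: β = asin((r2−r1)/C) = asin(-12/66) = -10.4757°
wrap1 = π − 2β = 200.9514°
wrap2 = π + 2β = 159.0486°

wrap2=159.05_deg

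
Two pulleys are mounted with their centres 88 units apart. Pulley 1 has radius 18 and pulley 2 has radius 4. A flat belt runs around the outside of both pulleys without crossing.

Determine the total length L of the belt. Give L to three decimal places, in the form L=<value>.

open belt: β = asin((r2−r1)/C) = asin(-14/88) = -9.1541°
wrap1 = π − 2β = 198.3083°
wrap2 = π + 2β = 161.6917°
tangent length = C·cosβ = 86.8792
L = r1·wrap1 + r2·wrap2 + 2·C·cosβ = 18·3.4611 + 4·2.8221 + 2·86.8792 = 247.3470

L=247.347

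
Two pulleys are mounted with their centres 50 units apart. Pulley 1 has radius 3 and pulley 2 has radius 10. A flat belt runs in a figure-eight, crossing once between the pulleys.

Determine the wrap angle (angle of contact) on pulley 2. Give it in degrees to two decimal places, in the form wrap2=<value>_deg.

crossed belt: β = asin((r1+r2)/C) = asin(13/50) = 15.0701°
wrap1 = wrap2 = π + 2β = 210.1401°

wrap2=210.14_deg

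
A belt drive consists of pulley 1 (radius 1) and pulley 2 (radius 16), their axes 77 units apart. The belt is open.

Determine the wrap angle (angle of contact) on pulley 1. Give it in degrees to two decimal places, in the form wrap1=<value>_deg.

wrap1=157.53_deg

open belt: β = asin((r2−r1)/C) = asin(15/77) = 11.2333°
wrap1 = π − 2β = 157.5333°
wrap2 = π + 2β = 202.4667°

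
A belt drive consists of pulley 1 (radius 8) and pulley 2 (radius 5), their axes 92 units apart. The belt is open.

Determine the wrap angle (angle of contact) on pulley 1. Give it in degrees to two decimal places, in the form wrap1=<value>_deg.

wrap1=183.74_deg

open belt: β = asin((r2−r1)/C) = asin(-3/92) = -1.8687°
wrap1 = π − 2β = 183.7373°
wrap2 = π + 2β = 176.2627°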